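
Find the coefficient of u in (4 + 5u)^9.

The general term is C(9,j)·(4)^j·(5u)^(9-j); the u^1 term has j = 8.
C(9,8) = 9.
Coefficient = C(9,8) · 4^8 · 5^1 = 9 · 65536 · 5 = 2949120.

2949120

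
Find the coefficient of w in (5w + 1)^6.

The general term is C(6,j)·(5w)^j·(1)^(6-j); the w^1 term has j = 1.
C(6,1) = 6.
Coefficient = C(6,1) · 5^1 = 6 · 5 = 30.

30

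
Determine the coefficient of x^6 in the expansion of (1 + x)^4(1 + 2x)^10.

69876

Coefficient of x^6 = Σ_{j} C(4,j)·1^j·C(10,6-j)·2^(6-j) for j from 0 to 4.
= 13440 + 32256 + 20160 + 3840 + 180 = 69876.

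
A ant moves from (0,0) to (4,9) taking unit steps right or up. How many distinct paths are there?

715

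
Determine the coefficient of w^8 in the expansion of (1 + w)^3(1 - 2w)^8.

768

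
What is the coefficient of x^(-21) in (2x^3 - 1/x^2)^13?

26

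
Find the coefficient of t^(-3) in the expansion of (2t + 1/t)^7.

General term: C(7,j)·(2t)^j·(1/t)^(7-j), with t-exponent 1j − 1(7−j) = 2j − 7.
Set 2j − 7 = -3: j = 2.
C(7,2) = 21; 2^2 = 4; 1^5 = 1.
Coefficient = 21 · 4 · 1 = 84.

84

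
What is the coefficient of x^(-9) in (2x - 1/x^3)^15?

2562560

General term: C(15,j)·(2x)^j·(-1/x^3)^(15-j), with x-exponent 1j − 3(15−j) = 4j − 45.
Set 4j − 45 = -9: j = 9.
C(15,9) = 5005; 2^9 = 512; (-1)^6 = 1.
Coefficient = 5005 · 512 · 1 = 2562560.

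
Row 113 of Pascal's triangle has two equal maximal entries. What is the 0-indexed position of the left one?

56

For odd n = 113, C(113,m) peaks at m = (n−1)/2 and (n+1)/2; the lesser is 56.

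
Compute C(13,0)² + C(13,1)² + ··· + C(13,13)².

Σ C(13,i)² is the coefficient of x^13 in (1+x)^13(1+x)^13 = (1+x)^26, i.e. C(26,13) = 10400600.

10400600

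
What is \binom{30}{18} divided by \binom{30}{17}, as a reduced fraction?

13/18

C(n,k+1)/C(n,k) = (n−k)/(k+1) = (30−17)/(17+1) = 13/18.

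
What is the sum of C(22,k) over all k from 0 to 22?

4194304

Setting x = 1 in (1+x)^22 gives Σ C(22,k) = 2^22 = 4194304.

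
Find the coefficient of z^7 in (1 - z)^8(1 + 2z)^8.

-328

Coefficient of z^7 = Σ_{j} C(8,j)·(-1)^j·C(8,7-j)·2^(7-j) for j from 0 to 7.
= 1024 + (-14336) + 50176 + (-62720) + 31360 + (-6272) + 448 + (-8) = -328.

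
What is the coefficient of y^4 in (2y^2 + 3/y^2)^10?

General term: C(10,j)·(2y^2)^j·(3/y^2)^(10-j), with y-exponent 2j − 2(10−j) = 4j − 20.
Set 4j − 20 = 4: j = 6.
C(10,6) = 210; 2^6 = 64; 3^4 = 81.
Coefficient = 210 · 64 · 81 = 1088640.

1088640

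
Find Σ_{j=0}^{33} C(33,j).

The entries of row 33 sum to 2^33 = 8589934592.

8589934592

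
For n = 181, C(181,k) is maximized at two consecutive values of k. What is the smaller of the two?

90

For odd n = 181, C(181,k) peaks at k = (n−1)/2 and (n+1)/2; the smaller is 90.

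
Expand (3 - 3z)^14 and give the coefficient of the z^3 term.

-1741000716

The general term is C(14,j)·(3)^j·(-3z)^(14-j); the z^3 term has j = 11.
C(14,11) = 364.
Coefficient = C(14,11) · 3^11 · (-3)^3 = 364 · 177147 · (-27) = -1741000716.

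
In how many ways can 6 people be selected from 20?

This is C(20,6) = 38760.

38760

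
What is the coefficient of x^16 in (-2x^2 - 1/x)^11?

-28160

General term: C(11,j)·(-2x^2)^j·(-1/x)^(11-j), with x-exponent 2j − 1(11−j) = 3j − 11.
Set 3j − 11 = 16: j = 9.
C(11,9) = 55; (-2)^9 = -512; (-1)^2 = 1.
Coefficient = 55 · (-512) · 1 = -28160.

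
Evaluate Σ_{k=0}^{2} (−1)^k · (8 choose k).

The partial alternating sum Σ_{k=0}^{2} (−1)^k C(8,k) = (−1)^2 C(7,2) = 21.

21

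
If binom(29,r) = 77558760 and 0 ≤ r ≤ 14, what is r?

14

C(29,r) increases on 0 ≤ r ≤ 14. C(29,13) = 67863915 and C(29,14) = 77558760, so r = 14.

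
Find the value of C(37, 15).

C(37,15) = (37·36·35·34·33·32·31·30·29·28·27·26·25·24·23) / 15! = 12245324002983751680000 / 1307674368000 = 9364199760.

9364199760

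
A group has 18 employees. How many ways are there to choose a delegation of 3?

This is C(18,3) = 816.

816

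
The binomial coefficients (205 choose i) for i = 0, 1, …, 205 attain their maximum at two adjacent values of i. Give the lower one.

For odd n = 205, C(205,i) peaks at i = (n−1)/2 and (n+1)/2; the lower is 102.

102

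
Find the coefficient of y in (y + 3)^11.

649539

The general term is C(11,j)·(y)^j·(3)^(11-j); the y^1 term has j = 1.
C(11,1) = 11.
Coefficient = C(11,1) · 3^10 = 11 · 59049 = 649539.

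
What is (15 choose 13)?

105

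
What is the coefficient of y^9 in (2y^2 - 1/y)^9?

General term: C(9,j)·(2y^2)^j·(-1/y)^(9-j), with y-exponent 2j − 1(9−j) = 3j − 9.
Set 3j − 9 = 9: j = 6.
C(9,6) = 84; 2^6 = 64; (-1)^3 = -1.
Coefficient = 84 · 64 · (-1) = -5376.

-5376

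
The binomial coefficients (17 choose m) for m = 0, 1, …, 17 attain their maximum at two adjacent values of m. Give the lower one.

8

For odd n = 17, C(17,m) peaks at m = (n−1)/2 and (n+1)/2; the lower is 8.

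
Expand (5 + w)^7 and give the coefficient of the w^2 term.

65625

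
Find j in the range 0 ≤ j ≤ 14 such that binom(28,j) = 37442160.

C(28,j) increases on 0 ≤ j ≤ 14. C(28,12) = 30421755 and C(28,13) = 37442160, so j = 13.

13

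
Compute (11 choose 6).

C(11,6) = C(11,5) by symmetry.
C(11,5) = (11·10·9·8·7) / 5! = 55440 / 120 = 462.

462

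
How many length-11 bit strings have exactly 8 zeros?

165

Choose the 8 positions: C(11,8) = 165.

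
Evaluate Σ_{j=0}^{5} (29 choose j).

146596

1 + 29 + 406 + 3654 + 23751 + 118755 = 146596.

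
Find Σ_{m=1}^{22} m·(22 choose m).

46137344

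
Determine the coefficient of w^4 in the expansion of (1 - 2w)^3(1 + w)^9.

Coefficient of w^4 = Σ_{j} C(3,j)·(-2)^j·C(9,4-j)·1^(4-j) for j from 0 to 3.
= 126 + (-504) + 432 + (-72) = -18.

-18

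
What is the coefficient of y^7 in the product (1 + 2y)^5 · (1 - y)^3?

Coefficient of y^7 = Σ_{j} C(5,j)·2^j·C(3,7-j)·(-1)^(7-j) for j from 4 to 5.
= (-80) + 96 = 16.

16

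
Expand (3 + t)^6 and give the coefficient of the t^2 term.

The general term is C(6,j)·(3)^j·(t)^(6-j); the t^2 term has j = 4.
C(6,4) = 15.
Coefficient = C(6,4) · 3^4 = 15 · 81 = 1215.

1215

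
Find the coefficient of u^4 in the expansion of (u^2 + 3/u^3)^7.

189

General term: C(7,j)·(u^2)^j·(3/u^3)^(7-j), with u-exponent 2j − 3(7−j) = 5j − 21.
Set 5j − 21 = 4: j = 5.
C(7,5) = 21; 1^5 = 1; 3^2 = 9.
Coefficient = 21 · 1 · 9 = 189.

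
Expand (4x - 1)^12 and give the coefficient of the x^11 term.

-50331648

The general term is C(12,j)·(4x)^j·(-1)^(12-j); the x^11 term has j = 11.
C(12,11) = 12.
Coefficient = C(12,11) · 4^11 · (-1)^1 = 12 · 4194304 · (-1) = -50331648.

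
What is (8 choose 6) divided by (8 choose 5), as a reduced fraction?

1/2

C(n,k+1)/C(n,k) = (n−k)/(k+1) = (8−5)/(5+1) = 3/6 = 1/2.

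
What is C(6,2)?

C(6,2) = (6·5) / 2! = 30 / 2 = 15.

15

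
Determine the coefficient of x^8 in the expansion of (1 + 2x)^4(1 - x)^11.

Coefficient of x^8 = Σ_{j} C(4,j)·2^j·C(11,8-j)·(-1)^(8-j) for j from 0 to 4.
= 165 + (-2640) + 11088 + (-14784) + 5280 = -891.

-891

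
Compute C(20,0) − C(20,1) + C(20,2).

171

The partial alternating sum Σ_{k=0}^{2} (−1)^k C(20,k) = (−1)^2 C(19,2) = 171.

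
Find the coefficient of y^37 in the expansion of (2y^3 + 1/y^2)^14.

114688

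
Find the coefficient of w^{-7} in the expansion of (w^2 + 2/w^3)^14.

General term: C(14,j)·(w^2)^j·(2/w^3)^(14-j), with w-exponent 2j − 3(14−j) = 5j − 42.
Set 5j − 42 = -7: j = 7.
C(14,7) = 3432; 1^7 = 1; 2^7 = 128.
Coefficient = 3432 · 1 · 128 = 439296.

439296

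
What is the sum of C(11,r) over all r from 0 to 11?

2048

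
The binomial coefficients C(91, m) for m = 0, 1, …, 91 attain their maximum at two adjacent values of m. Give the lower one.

45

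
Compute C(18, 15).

816

C(18,15) = C(18,3) by symmetry.
C(18,3) = (18·17·16) / 3! = 4896 / 6 = 816.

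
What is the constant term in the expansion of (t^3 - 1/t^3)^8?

70

General term: C(8,j)·(t^3)^j·(-1/t^3)^(8-j), with t-exponent 3j − 3(8−j) = 6j − 24.
Set 6j − 24 = 0: j = 4.
C(8,4) = 70; 1^4 = 1; (-1)^4 = 1.
Coefficient = 70 · 1 · 1 = 70.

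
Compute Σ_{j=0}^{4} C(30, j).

31931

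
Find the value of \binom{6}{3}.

20

C(6,3) = (6·5·4) / 3! = 120 / 6 = 20.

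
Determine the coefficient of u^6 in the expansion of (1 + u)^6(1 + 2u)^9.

75517

Coefficient of u^6 = Σ_{j} C(6,j)·1^j·C(9,6-j)·2^(6-j) for j from 0 to 6.
= 5376 + 24192 + 30240 + 13440 + 2160 + 108 + 1 = 75517.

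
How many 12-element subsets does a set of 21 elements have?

293930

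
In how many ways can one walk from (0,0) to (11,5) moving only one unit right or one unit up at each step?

Each path is a sequence of 16 steps with 11 rights: C(16,11) = 4368.

4368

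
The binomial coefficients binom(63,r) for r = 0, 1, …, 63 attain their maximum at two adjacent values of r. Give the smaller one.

For odd n = 63, C(63,r) peaks at r = (n−1)/2 and (n+1)/2; the smaller is 31.

31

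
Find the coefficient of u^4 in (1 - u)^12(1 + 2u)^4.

-49

Coefficient of u^4 = Σ_{j} C(12,j)·(-1)^j·C(4,4-j)·2^(4-j) for j from 0 to 4.
= 16 + (-384) + 1584 + (-1760) + 495 = -49.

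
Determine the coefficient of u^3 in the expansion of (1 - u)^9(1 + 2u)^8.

-68

Coefficient of u^3 = Σ_{j} C(9,j)·(-1)^j·C(8,3-j)·2^(3-j) for j from 0 to 3.
= 448 + (-1008) + 576 + (-84) = -68.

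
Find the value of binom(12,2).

66

C(12,2) = (12·11) / 2! = 132 / 2 = 66.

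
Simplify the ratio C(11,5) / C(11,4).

C(n,k+1)/C(n,k) = (n−k)/(k+1) = (11−4)/(4+1) = 7/5.

7/5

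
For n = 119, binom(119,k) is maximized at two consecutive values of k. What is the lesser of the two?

For odd n = 119, C(119,k) peaks at k = (n−1)/2 and (n+1)/2; the lesser is 59.

59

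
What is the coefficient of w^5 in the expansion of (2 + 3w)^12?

The general term is C(12,j)·(2)^j·(3w)^(12-j); the w^5 term has j = 7.
C(12,7) = 792.
Coefficient = C(12,7) · 2^7 · 3^5 = 792 · 128 · 243 = 24634368.

24634368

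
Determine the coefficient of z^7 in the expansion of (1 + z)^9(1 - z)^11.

Coefficient of z^7 = Σ_{j} C(9,j)·1^j·C(11,7-j)·(-1)^(7-j) for j from 0 to 7.
= (-330) + 4158 + (-16632) + 27720 + (-20790) + 6930 + (-924) + 36 = 168.

168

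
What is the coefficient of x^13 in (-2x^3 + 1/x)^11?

29568

General term: C(11,j)·(-2x^3)^j·(1/x)^(11-j), with x-exponent 3j − 1(11−j) = 4j − 11.
Set 4j − 11 = 13: j = 6.
C(11,6) = 462; (-2)^6 = 64; 1^5 = 1.
Coefficient = 462 · 64 · 1 = 29568.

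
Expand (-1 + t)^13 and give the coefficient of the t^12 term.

-13

The general term is C(13,j)·(-1)^j·(t)^(13-j); the t^12 term has j = 1.
C(13,1) = 13.
Coefficient = C(13,1) · (-1)^1 = 13 · (-1) = -13.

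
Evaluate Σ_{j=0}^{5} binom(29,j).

1 + 29 + 406 + 3654 + 23751 + 118755 = 146596.

146596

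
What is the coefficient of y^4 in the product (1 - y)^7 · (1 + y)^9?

14

Coefficient of y^4 = Σ_{j} C(7,j)·(-1)^j·C(9,4-j)·1^(4-j) for j from 0 to 4.
= 126 + (-588) + 756 + (-315) + 35 = 14.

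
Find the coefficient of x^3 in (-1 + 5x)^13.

The general term is C(13,j)·(-1)^j·(5x)^(13-j); the x^3 term has j = 10.
C(13,10) = 286.
Coefficient = C(13,10) · 5^3 = 286 · 125 = 35750.

35750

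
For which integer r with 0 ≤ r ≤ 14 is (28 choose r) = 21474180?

C(28,r) increases on 0 ≤ r ≤ 14. C(28,10) = 13123110 and C(28,11) = 21474180, so r = 11.

11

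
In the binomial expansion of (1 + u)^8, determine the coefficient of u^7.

The general term is C(8,j)·(1)^j·(u)^(8-j); the u^7 term has j = 1.
C(8,1) = 8.
Coefficient = C(8,1) = 8.

8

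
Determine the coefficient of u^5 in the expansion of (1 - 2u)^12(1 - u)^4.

-68664

Coefficient of u^5 = Σ_{j} C(12,j)·(-2)^j·C(4,5-j)·(-1)^(5-j) for j from 1 to 5.
= (-24) + (-1056) + (-10560) + (-31680) + (-25344) = -68664.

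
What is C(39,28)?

1676056044

C(39,28) = C(39,11) by symmetry.
C(39,11) = (39·38·37·36·35·34·33·32·31·30·29) / 11! = 66902793897139200 / 39916800 = 1676056044.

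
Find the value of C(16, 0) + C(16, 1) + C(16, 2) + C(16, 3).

1 + 16 + 120 + 560 = 697.

697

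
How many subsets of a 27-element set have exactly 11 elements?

Choose the 11 positions: C(27,11) = 13037895.

13037895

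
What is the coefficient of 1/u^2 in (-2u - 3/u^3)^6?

General term: C(6,j)·(-2u)^j·(-3/u^3)^(6-j), with u-exponent 1j − 3(6−j) = 4j − 18.
Set 4j − 18 = -2: j = 4.
C(6,4) = 15; (-2)^4 = 16; (-3)^2 = 9.
Coefficient = 15 · 16 · 9 = 2160.

2160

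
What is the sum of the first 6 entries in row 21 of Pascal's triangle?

27896

1 + 21 + 210 + 1330 + 5985 + 20349 = 27896.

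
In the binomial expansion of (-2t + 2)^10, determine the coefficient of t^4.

215040

The general term is C(10,j)·(-2t)^j·(2)^(10-j); the t^4 term has j = 4.
C(10,4) = 210.
Coefficient = C(10,4) · (-2)^4 · 2^6 = 210 · 16 · 64 = 215040.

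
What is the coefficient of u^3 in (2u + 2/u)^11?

General term: C(11,j)·(2u)^j·(2/u)^(11-j), with u-exponent 1j − 1(11−j) = 2j − 11.
Set 2j − 11 = 3: j = 7.
C(11,7) = 330; 2^7 = 128; 2^4 = 16.
Coefficient = 330 · 128 · 16 = 675840.

675840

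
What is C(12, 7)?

C(12,7) = C(12,5) by symmetry.
C(12,5) = (12·11·10·9·8) / 5! = 95040 / 120 = 792.

792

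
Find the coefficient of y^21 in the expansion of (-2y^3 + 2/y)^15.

-164003840

General term: C(15,j)·(-2y^3)^j·(2/y)^(15-j), with y-exponent 3j − 1(15−j) = 4j − 15.
Set 4j − 15 = 21: j = 9.
C(15,9) = 5005; (-2)^9 = -512; 2^6 = 64.
Coefficient = 5005 · (-512) · 64 = -164003840.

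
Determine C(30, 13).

119759850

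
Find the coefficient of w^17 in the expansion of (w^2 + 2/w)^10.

20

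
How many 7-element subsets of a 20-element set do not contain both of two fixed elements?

68952

All 7-subsets: C(20,7) = 77520. Those containing both fixed elements: C(18,5) = 8568.
77520 − 8568 = 68952.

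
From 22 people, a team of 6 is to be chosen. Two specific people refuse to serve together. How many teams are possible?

All 6-subsets: C(22,6) = 74613. Those containing both fixed elements: C(20,4) = 4845.
74613 − 4845 = 69768.

69768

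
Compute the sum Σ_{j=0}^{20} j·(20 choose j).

10485760

Differentiating (1+x)^20 and setting x=1: Σ j·C(20,j) = 20·2^19 = 10485760.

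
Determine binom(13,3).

C(13,3) = (13·12·11) / 3! = 1716 / 6 = 286.

286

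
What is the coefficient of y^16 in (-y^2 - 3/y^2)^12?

594

General term: C(12,j)·(-y^2)^j·(-3/y^2)^(12-j), with y-exponent 2j − 2(12−j) = 4j − 24.
Set 4j − 24 = 16: j = 10.
C(12,10) = 66; (-1)^10 = 1; (-3)^2 = 9.
Coefficient = 66 · 1 · 9 = 594.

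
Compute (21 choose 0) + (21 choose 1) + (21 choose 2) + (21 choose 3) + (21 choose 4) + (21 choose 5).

27896

1 + 21 + 210 + 1330 + 5985 + 20349 = 27896.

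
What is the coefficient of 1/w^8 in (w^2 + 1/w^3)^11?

General term: C(11,j)·(w^2)^j·(1/w^3)^(11-j), with w-exponent 2j − 3(11−j) = 5j − 33.
Set 5j − 33 = -8: j = 5.
C(11,5) = 462; 1^5 = 1; 1^6 = 1.
Coefficient = 462 · 1 · 1 = 462.

462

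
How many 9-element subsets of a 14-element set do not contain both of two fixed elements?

1210

All 9-subsets: C(14,9) = 2002. Those containing both fixed elements: C(12,7) = 792.
2002 − 792 = 1210.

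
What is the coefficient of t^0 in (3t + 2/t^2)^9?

General term: C(9,j)·(3t)^j·(2/t^2)^(9-j), with t-exponent 1j − 2(9−j) = 3j − 18.
Set 3j − 18 = 0: j = 6.
C(9,6) = 84; 3^6 = 729; 2^3 = 8.
Coefficient = 84 · 729 · 8 = 489888.

489888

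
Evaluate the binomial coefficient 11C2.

C(11,2) = (11·10) / 2! = 110 / 2 = 55.

55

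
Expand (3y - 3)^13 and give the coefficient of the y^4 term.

-1139940945

The general term is C(13,j)·(3y)^j·(-3)^(13-j); the y^4 term has j = 4.
C(13,4) = 715.
Coefficient = C(13,4) · 3^4 · (-3)^9 = 715 · 81 · (-19683) = -1139940945.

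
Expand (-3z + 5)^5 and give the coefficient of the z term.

The general term is C(5,j)·(-3z)^j·(5)^(5-j); the z^1 term has j = 1.
C(5,1) = 5.
Coefficient = C(5,1) · (-3)^1 · 5^4 = 5 · (-3) · 625 = -9375.

-9375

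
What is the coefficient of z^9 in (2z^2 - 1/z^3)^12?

General term: C(12,j)·(2z^2)^j·(-1/z^3)^(12-j), with z-exponent 2j − 3(12−j) = 5j − 36.
Set 5j − 36 = 9: j = 9.
C(12,9) = 220; 2^9 = 512; (-1)^3 = -1.
Coefficient = 220 · 512 · (-1) = -112640.

-112640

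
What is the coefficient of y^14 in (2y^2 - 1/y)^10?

11520

General term: C(10,j)·(2y^2)^j·(-1/y)^(10-j), with y-exponent 2j − 1(10−j) = 3j − 10.
Set 3j − 10 = 14: j = 8.
C(10,8) = 45; 2^8 = 256; (-1)^2 = 1.
Coefficient = 45 · 256 · 1 = 11520.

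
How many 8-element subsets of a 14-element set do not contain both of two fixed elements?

2079

All 8-subsets: C(14,8) = 3003. Those containing both fixed elements: C(12,6) = 924.
3003 − 924 = 2079.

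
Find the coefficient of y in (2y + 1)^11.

22

The general term is C(11,j)·(2y)^j·(1)^(11-j); the y^1 term has j = 1.
C(11,1) = 11.
Coefficient = C(11,1) · 2^1 = 11 · 2 = 22.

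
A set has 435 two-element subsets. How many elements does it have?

n(n−1)/2 = 435 ⇒ n(n−1) = 870. Since 30·29 = 870, n = 30.

30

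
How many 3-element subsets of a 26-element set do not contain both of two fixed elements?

All 3-subsets: C(26,3) = 2600. Those containing both fixed elements: C(24,1) = 24.
2600 − 24 = 2576.

2576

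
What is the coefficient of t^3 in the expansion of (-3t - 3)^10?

7085880

The general term is C(10,j)·(-3t)^j·(-3)^(10-j); the t^3 term has j = 3.
C(10,3) = 120.
Coefficient = C(10,3) · (-3)^3 · (-3)^7 = 120 · (-27) · (-2187) = 7085880.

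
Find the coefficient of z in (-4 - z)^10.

The general term is C(10,j)·(-4)^j·(-z)^(10-j); the z^1 term has j = 9.
C(10,9) = 10.
Coefficient = C(10,9) · (-4)^9 · (-1)^1 = 10 · (-262144) · (-1) = 2621440.

2621440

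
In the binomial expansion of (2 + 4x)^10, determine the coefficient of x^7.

The general term is C(10,j)·(2)^j·(4x)^(10-j); the x^7 term has j = 3.
C(10,3) = 120.
Coefficient = C(10,3) · 2^3 · 4^7 = 120 · 8 · 16384 = 15728640.

15728640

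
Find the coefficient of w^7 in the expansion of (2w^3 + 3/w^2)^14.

960740352

General term: C(14,j)·(2w^3)^j·(3/w^2)^(14-j), with w-exponent 3j − 2(14−j) = 5j − 28.
Set 5j − 28 = 7: j = 7.
C(14,7) = 3432; 2^7 = 128; 3^7 = 2187.
Coefficient = 3432 · 128 · 2187 = 960740352.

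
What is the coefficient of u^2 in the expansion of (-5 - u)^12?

644531250

The general term is C(12,j)·(-5)^j·(-u)^(12-j); the u^2 term has j = 10.
C(12,10) = 66.
Coefficient = C(12,10) · (-5)^10 = 66 · 9765625 = 644531250.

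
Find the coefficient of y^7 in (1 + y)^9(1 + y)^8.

(1 + y)^9(1 + y)^8 = (1 + y)^17, so the coefficient of y^7 is C(17,7)·1^7 = 19448·1 = 19448.

19448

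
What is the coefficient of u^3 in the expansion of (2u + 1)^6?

160

The general term is C(6,j)·(2u)^j·(1)^(6-j); the u^3 term has j = 3.
C(6,3) = 20.
Coefficient = C(6,3) · 2^3 = 20 · 8 = 160.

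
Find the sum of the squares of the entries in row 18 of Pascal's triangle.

Σ C(18,r)² is the coefficient of x^18 in (1+x)^18(1+x)^18 = (1+x)^36, i.e. C(36,18) = 9075135300.

9075135300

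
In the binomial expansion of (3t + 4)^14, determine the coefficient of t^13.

The general term is C(14,j)·(3t)^j·(4)^(14-j); the t^13 term has j = 13.
C(14,13) = 14.
Coefficient = C(14,13) · 3^13 · 4^1 = 14 · 1594323 · 4 = 89282088.

89282088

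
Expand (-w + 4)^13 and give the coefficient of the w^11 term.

The general term is C(13,j)·(-w)^j·(4)^(13-j); the w^11 term has j = 11.
C(13,11) = 78.
Coefficient = C(13,11) · (-1)^11 · 4^2 = 78 · (-1) · 16 = -1248.

-1248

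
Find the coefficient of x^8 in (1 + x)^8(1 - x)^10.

14

Coefficient of x^8 = Σ_{j} C(8,j)·1^j·C(10,8-j)·(-1)^(8-j) for j from 0 to 8.
= 45 + (-960) + 5880 + (-14112) + 14700 + (-6720) + 1260 + (-80) + 1 = 14.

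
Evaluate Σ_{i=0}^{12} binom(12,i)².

2704156

Σ C(12,i)² is the coefficient of x^12 in (1+x)^12(1+x)^12 = (1+x)^24, i.e. C(24,12) = 2704156.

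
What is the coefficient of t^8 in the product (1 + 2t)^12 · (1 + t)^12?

Coefficient of t^8 = Σ_{j} C(12,j)·2^j·C(12,8-j)·1^(8-j) for j from 0 to 8.
= 495 + 19008 + 243936 + 1393920 + 3920400 + 5575680 + 3902976 + 1216512 + 126720 = 16399647.

16399647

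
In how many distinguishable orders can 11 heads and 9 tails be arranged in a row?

Choose positions for the heads: C(20,11) = 167960.

167960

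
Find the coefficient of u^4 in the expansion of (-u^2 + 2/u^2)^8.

General term: C(8,j)·(-u^2)^j·(2/u^2)^(8-j), with u-exponent 2j − 2(8−j) = 4j − 16.
Set 4j − 16 = 4: j = 5.
C(8,5) = 56; (-1)^5 = -1; 2^3 = 8.
Coefficient = 56 · (-1) · 8 = -448.

-448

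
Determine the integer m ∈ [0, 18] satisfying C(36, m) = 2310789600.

13

C(36,m) increases on 0 ≤ m ≤ 18. C(36,12) = 1251677700 and C(36,13) = 2310789600, so m = 13.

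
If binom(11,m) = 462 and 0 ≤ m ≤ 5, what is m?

5

C(11,m) increases on 0 ≤ m ≤ 5. C(11,4) = 330 and C(11,5) = 462, so m = 5.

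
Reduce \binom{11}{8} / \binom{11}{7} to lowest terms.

C(n,k+1)/C(n,k) = (n−k)/(k+1) = (11−7)/(7+1) = 4/8 = 1/2.

1/2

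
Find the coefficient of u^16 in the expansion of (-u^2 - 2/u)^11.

General term: C(11,j)·(-u^2)^j·(-2/u)^(11-j), with u-exponent 2j − 1(11−j) = 3j − 11.
Set 3j − 11 = 16: j = 9.
C(11,9) = 55; (-1)^9 = -1; (-2)^2 = 4.
Coefficient = 55 · (-1) · 4 = -220.

-220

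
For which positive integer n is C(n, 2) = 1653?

58

n(n−1)/2 = 1653 ⇒ n(n−1) = 3306. Since 58·57 = 3306, n = 58.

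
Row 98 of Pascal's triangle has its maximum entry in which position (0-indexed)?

C(98,r) is maximized at r = 98/2 = 49.

49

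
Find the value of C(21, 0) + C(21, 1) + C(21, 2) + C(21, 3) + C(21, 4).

1 + 21 + 210 + 1330 + 5985 = 7547.

7547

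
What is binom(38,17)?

28781143380

C(38,17) = (38·37·36·35·34·33·32·31·30·29·28·27·26·25·24·23·22) / 17! = 10237090866494416404480000 / 355687428096000 = 28781143380.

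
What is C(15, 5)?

3003

C(15,5) = (15·14·13·12·11) / 5! = 360360 / 120 = 3003.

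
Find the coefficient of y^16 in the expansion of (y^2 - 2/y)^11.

General term: C(11,j)·(y^2)^j·(-2/y)^(11-j), with y-exponent 2j − 1(11−j) = 3j − 11.
Set 3j − 11 = 16: j = 9.
C(11,9) = 55; 1^9 = 1; (-2)^2 = 4.
Coefficient = 55 · 1 · 4 = 220.

220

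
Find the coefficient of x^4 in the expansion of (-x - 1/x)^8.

28

General term: C(8,j)·(-x)^j·(-1/x)^(8-j), with x-exponent 1j − 1(8−j) = 2j − 8.
Set 2j − 8 = 4: j = 6.
C(8,6) = 28; (-1)^6 = 1; (-1)^2 = 1.
Coefficient = 28 · 1 · 1 = 28.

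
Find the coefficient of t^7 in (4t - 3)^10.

-53084160

The general term is C(10,j)·(4t)^j·(-3)^(10-j); the t^7 term has j = 7.
C(10,7) = 120.
Coefficient = C(10,7) · 4^7 · (-3)^3 = 120 · 16384 · (-27) = -53084160.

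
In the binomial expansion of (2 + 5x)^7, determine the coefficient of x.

2240

The general term is C(7,j)·(2)^j·(5x)^(7-j); the x^1 term has j = 6.
C(7,6) = 7.
Coefficient = C(7,6) · 2^6 · 5^1 = 7 · 64 · 5 = 2240.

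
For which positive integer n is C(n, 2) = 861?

42

n(n−1)/2 = 861 ⇒ n(n−1) = 1722. Since 42·41 = 1722, n = 42.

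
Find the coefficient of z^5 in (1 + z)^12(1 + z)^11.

(1 + z)^12(1 + z)^11 = (1 + z)^23, so the coefficient of z^5 is C(23,5)·1^5 = 33649·1 = 33649.

33649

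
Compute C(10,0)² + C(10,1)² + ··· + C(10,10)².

184756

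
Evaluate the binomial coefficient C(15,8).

6435

C(15,8) = C(15,7) by symmetry.
C(15,7) = (15·14·13·12·11·10·9) / 7! = 32432400 / 5040 = 6435.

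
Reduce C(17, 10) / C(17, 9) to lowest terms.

C(n,k+1)/C(n,k) = (n−k)/(k+1) = (17−9)/(9+1) = 8/10 = 4/5.

4/5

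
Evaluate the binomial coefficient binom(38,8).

48903492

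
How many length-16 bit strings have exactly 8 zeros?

12870

Choose the 8 positions: C(16,8) = 12870.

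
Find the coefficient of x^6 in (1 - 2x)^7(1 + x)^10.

-350

Coefficient of x^6 = Σ_{j} C(7,j)·(-2)^j·C(10,6-j)·1^(6-j) for j from 0 to 6.
= 210 + (-3528) + 17640 + (-33600) + 25200 + (-6720) + 448 = -350.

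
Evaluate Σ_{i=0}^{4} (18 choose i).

1 + 18 + 153 + 816 + 3060 = 4048.

4048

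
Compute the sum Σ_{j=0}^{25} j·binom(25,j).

419430400

Differentiating (1+x)^25 and setting x=1: Σ j·C(25,j) = 25·2^24 = 419430400.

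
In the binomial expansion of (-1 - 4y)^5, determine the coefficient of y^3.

-640

The general term is C(5,j)·(-1)^j·(-4y)^(5-j); the y^3 term has j = 2.
C(5,2) = 10.
Coefficient = C(5,2) · (-4)^3 = 10 · (-64) = -640.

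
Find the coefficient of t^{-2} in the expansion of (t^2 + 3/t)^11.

1082565

General term: C(11,j)·(t^2)^j·(3/t)^(11-j), with t-exponent 2j − 1(11−j) = 3j − 11.
Set 3j − 11 = -2: j = 3.
C(11,3) = 165; 1^3 = 1; 3^8 = 6561.
Coefficient = 165 · 1 · 6561 = 1082565.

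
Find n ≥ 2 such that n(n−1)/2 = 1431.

54

n(n−1)/2 = 1431 ⇒ n(n−1) = 2862. Since 54·53 = 2862, n = 54.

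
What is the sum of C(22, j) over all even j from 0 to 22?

Half of (1+1)^22 + (1−1)^22 gives the even-index sum: 2^21 = 2097152.

2097152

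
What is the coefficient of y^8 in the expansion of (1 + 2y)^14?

768768

The general term is C(14,j)·(1)^j·(2y)^(14-j); the y^8 term has j = 6.
C(14,6) = 3003.
Coefficient = C(14,6) · 2^8 = 3003 · 256 = 768768.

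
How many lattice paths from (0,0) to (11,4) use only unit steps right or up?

Each path is a sequence of 15 steps with 11 rights: C(15,11) = 1365.

1365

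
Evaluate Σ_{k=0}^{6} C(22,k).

1 + 22 + 231 + 1540 + 7315 + 26334 + 74613 = 110056.

110056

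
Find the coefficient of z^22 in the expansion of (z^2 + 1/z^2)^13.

General term: C(13,j)·(z^2)^j·(1/z^2)^(13-j), with z-exponent 2j − 2(13−j) = 4j − 26.
Set 4j − 26 = 22: j = 12.
C(13,12) = 13; 1^12 = 1; 1^1 = 1.
Coefficient = 13 · 1 · 1 = 13.

13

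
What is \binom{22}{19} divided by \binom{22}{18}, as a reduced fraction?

4/19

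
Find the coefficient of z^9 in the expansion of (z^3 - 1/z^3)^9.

-84

General term: C(9,j)·(z^3)^j·(-1/z^3)^(9-j), with z-exponent 3j − 3(9−j) = 6j − 27.
Set 6j − 27 = 9: j = 6.
C(9,6) = 84; 1^6 = 1; (-1)^3 = -1.
Coefficient = 84 · 1 · (-1) = -84.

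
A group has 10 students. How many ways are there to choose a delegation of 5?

This is C(10,5) = 252.

252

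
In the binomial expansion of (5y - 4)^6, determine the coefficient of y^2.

96000

The general term is C(6,j)·(5y)^j·(-4)^(6-j); the y^2 term has j = 2.
C(6,2) = 15.
Coefficient = C(6,2) · 5^2 · (-4)^4 = 15 · 25 · 256 = 96000.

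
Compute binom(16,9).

C(16,9) = C(16,7) by symmetry.
C(16,7) = (16·15·14·13·12·11·10) / 7! = 57657600 / 5040 = 11440.

11440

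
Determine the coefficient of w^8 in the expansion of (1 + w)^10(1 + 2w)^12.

Coefficient of w^8 = Σ_{j} C(10,j)·1^j·C(12,8-j)·2^(8-j) for j from 0 to 8.
= 126720 + 1013760 + 2661120 + 3041280 + 1663200 + 443520 + 55440 + 2880 + 45 = 9007965.

9007965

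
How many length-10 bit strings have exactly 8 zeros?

45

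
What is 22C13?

497420

C(22,13) = C(22,9) by symmetry.
C(22,9) = (22·21·20·19·18·17·16·15·14) / 9! = 180503769600 / 362880 = 497420.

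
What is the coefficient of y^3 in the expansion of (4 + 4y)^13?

19193135104

The general term is C(13,j)·(4)^j·(4y)^(13-j); the y^3 term has j = 10.
C(13,10) = 286.
Coefficient = C(13,10) · 4^10 · 4^3 = 286 · 1048576 · 64 = 19193135104.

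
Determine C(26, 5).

C(26,5) = (26·25·24·23·22) / 5! = 7893600 / 120 = 65780.

65780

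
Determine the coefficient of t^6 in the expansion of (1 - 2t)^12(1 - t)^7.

Coefficient of t^6 = Σ_{j} C(12,j)·(-2)^j·C(7,6-j)·(-1)^(6-j) for j from 0 to 6.
= 7 + 504 + 9240 + 61600 + 166320 + 177408 + 59136 = 474215.

474215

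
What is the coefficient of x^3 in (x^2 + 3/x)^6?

General term: C(6,j)·(x^2)^j·(3/x)^(6-j), with x-exponent 2j − 1(6−j) = 3j − 6.
Set 3j − 6 = 3: j = 3.
C(6,3) = 20; 1^3 = 1; 3^3 = 27.
Coefficient = 20 · 1 · 27 = 540.

540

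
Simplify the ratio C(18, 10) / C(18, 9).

9/10

C(n,k+1)/C(n,k) = (n−k)/(k+1) = (18−9)/(9+1) = 9/10.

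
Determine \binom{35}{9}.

70607460

C(35,9) = (35·34·33·32·31·30·29·28·27) / 9! = 25622035084800 / 362880 = 70607460.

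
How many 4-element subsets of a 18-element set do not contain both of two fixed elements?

All 4-subsets: C(18,4) = 3060. Those containing both fixed elements: C(16,2) = 120.
3060 − 120 = 2940.

2940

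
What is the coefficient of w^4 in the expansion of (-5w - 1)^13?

-446875

The general term is C(13,j)·(-5w)^j·(-1)^(13-j); the w^4 term has j = 4.
C(13,4) = 715.
Coefficient = C(13,4) · (-5)^4 · (-1)^9 = 715 · 625 · (-1) = -446875.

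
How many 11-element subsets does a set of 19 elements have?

75582

C(19,11) = C(19,8) by symmetry.
C(19,8) = (19·18·17·16·15·14·13·12) / 8! = 3047466240 / 40320 = 75582.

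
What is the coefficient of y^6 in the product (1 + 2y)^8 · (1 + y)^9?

Coefficient of y^6 = Σ_{j} C(8,j)·2^j·C(9,6-j)·1^(6-j) for j from 0 to 6.
= 84 + 2016 + 14112 + 37632 + 40320 + 16128 + 1792 = 112084.

112084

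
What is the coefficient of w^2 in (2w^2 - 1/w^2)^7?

-560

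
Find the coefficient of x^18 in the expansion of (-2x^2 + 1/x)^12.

General term: C(12,j)·(-2x^2)^j·(1/x)^(12-j), with x-exponent 2j − 1(12−j) = 3j − 12.
Set 3j − 12 = 18: j = 10.
C(12,10) = 66; (-2)^10 = 1024; 1^2 = 1.
Coefficient = 66 · 1024 · 1 = 67584.

67584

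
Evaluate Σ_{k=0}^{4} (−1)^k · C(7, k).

15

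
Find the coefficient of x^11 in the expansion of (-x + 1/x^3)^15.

15

General term: C(15,j)·(-x)^j·(1/x^3)^(15-j), with x-exponent 1j − 3(15−j) = 4j − 45.
Set 4j − 45 = 11: j = 14.
C(15,14) = 15; (-1)^14 = 1; 1^1 = 1.
Coefficient = 15 · 1 · 1 = 15.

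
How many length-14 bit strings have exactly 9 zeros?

2002

Choose the 9 positions: C(14,9) = 2002.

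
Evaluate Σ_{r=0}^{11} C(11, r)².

705432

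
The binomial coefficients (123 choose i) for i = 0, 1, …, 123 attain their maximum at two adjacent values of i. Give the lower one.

For odd n = 123, C(123,i) peaks at i = (n−1)/2 and (n+1)/2; the lower is 61.

61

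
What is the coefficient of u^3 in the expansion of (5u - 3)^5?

11250

The general term is C(5,j)·(5u)^j·(-3)^(5-j); the u^3 term has j = 3.
C(5,3) = 10.
Coefficient = C(5,3) · 5^3 · (-3)^2 = 10 · 125 · 9 = 11250.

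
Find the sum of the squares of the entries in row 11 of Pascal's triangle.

By Vandermonde's identity, Σ C(11,j)² = C(22,11) = 705432.

705432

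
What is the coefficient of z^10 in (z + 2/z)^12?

24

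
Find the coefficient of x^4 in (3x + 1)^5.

405

The general term is C(5,j)·(3x)^j·(1)^(5-j); the x^4 term has j = 4.
C(5,4) = 5.
Coefficient = C(5,4) · 3^4 = 5 · 81 = 405.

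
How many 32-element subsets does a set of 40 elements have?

76904685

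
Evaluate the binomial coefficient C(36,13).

C(36,13) = (36·35·34·33·32·31·30·29·28·27·26·25·24) / 13! = 14389334903623680000 / 6227020800 = 2310789600.

2310789600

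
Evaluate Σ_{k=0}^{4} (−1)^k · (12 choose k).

The partial alternating sum Σ_{k=0}^{4} (−1)^k C(12,k) = (−1)^4 C(11,4) = 330.

330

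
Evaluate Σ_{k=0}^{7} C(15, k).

1 + 15 + 105 + 455 + 1365 + 3003 + 5005 + 6435 = 16384.

16384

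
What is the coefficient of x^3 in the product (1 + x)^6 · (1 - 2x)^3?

Coefficient of x^3 = Σ_{j} C(6,j)·1^j·C(3,3-j)·(-2)^(3-j) for j from 0 to 3.
= (-8) + 72 + (-90) + 20 = -6.

-6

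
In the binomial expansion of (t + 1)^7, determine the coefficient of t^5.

The general term is C(7,j)·(t)^j·(1)^(7-j); the t^5 term has j = 5.
C(7,5) = 21.
Coefficient = C(7,5) = 21.

21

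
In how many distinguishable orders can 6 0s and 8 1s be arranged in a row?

Choose positions for the 0s: C(14,6) = 3003.

3003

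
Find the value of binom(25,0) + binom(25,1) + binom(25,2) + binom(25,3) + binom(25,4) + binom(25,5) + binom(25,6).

245506

1 + 25 + 300 + 2300 + 12650 + 53130 + 177100 = 245506.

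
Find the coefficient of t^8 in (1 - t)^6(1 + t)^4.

-3

Coefficient of t^8 = Σ_{j} C(6,j)·(-1)^j·C(4,8-j)·1^(8-j) for j from 4 to 6.
= 15 + (-24) + 6 = -3.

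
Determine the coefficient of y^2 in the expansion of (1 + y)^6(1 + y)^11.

(1 + y)^6(1 + y)^11 = (1 + y)^17, so the coefficient of y^2 is C(17,2)·1^2 = 136·1 = 136.

136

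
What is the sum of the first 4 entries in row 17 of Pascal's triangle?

1 + 17 + 136 + 680 = 834.

834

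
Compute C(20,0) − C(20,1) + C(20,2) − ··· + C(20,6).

The partial alternating sum Σ_{k=0}^{6} (−1)^k C(20,k) = (−1)^6 C(19,6) = 27132.

27132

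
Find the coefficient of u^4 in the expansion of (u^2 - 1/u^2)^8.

-56

General term: C(8,j)·(u^2)^j·(-1/u^2)^(8-j), with u-exponent 2j − 2(8−j) = 4j − 16.
Set 4j − 16 = 4: j = 5.
C(8,5) = 56; 1^5 = 1; (-1)^3 = -1.
Coefficient = 56 · 1 · (-1) = -56.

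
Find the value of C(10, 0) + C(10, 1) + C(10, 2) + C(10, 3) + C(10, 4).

1 + 10 + 45 + 120 + 210 = 386.

386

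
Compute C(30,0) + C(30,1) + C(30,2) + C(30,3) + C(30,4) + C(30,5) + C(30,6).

768212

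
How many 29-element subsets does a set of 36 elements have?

8347680

C(36,29) = C(36,7) by symmetry.
C(36,7) = (36·35·34·33·32·31·30) / 7! = 42072307200 / 5040 = 8347680.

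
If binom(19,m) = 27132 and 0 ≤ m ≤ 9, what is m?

C(19,m) increases on 0 ≤ m ≤ 9. C(19,5) = 11628 and C(19,6) = 27132, so m = 6.

6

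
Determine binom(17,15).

C(17,15) = C(17,2) by symmetry.
C(17,2) = (17·16) / 2! = 272 / 2 = 136.

136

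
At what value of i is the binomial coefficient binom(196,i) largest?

98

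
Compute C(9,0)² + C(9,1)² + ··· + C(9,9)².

Σ C(9,j)² is the coefficient of x^9 in (1+x)^9(1+x)^9 = (1+x)^18, i.e. C(18,9) = 48620.

48620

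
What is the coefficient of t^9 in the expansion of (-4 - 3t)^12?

277136640

The general term is C(12,j)·(-4)^j·(-3t)^(12-j); the t^9 term has j = 3.
C(12,3) = 220.
Coefficient = C(12,3) · (-4)^3 · (-3)^9 = 220 · (-64) · (-19683) = 277136640.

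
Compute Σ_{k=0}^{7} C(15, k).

16384

1 + 15 + 105 + 455 + 1365 + 3003 + 5005 + 6435 = 16384.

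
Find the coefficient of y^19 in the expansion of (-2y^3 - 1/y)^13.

-329472

General term: C(13,j)·(-2y^3)^j·(-1/y)^(13-j), with y-exponent 3j − 1(13−j) = 4j − 13.
Set 4j − 13 = 19: j = 8.
C(13,8) = 1287; (-2)^8 = 256; (-1)^5 = -1.
Coefficient = 1287 · 256 · (-1) = -329472.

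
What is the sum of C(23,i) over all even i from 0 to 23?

Even-i terms of row 23 sum to 2^22 = 4194304.

4194304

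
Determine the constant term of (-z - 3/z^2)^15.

General term: C(15,j)·(-z)^j·(-3/z^2)^(15-j), with z-exponent 1j − 2(15−j) = 3j − 30.
Set 3j − 30 = 0: j = 10.
C(15,10) = 3003; (-1)^10 = 1; (-3)^5 = -243.
Coefficient = 3003 · 1 · (-243) = -729729.

-729729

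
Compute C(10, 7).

120

C(10,7) = C(10,3) by symmetry.
C(10,3) = (10·9·8) / 3! = 720 / 6 = 120.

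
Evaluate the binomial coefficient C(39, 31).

C(39,31) = C(39,8) by symmetry.
C(39,8) = (39·38·37·36·35·34·33·32) / 8! = 2480637519360 / 40320 = 61523748.

61523748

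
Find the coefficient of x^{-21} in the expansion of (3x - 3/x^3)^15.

-71816279535

General term: C(15,j)·(3x)^j·(-3/x^3)^(15-j), with x-exponent 1j − 3(15−j) = 4j − 45.
Set 4j − 45 = -21: j = 6.
C(15,6) = 5005; 3^6 = 729; (-3)^9 = -19683.
Coefficient = 5005 · 729 · (-19683) = -71816279535.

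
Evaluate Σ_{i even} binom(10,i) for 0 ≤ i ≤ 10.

Even-i terms of row 10 sum to 2^9 = 512.

512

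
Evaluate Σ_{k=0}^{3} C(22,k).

1 + 22 + 231 + 1540 = 1794.

1794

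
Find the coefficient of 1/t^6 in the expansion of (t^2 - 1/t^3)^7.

General term: C(7,j)·(t^2)^j·(-1/t^3)^(7-j), with t-exponent 2j − 3(7−j) = 5j − 21.
Set 5j − 21 = -6: j = 3.
C(7,3) = 35; 1^3 = 1; (-1)^4 = 1.
Coefficient = 35 · 1 · 1 = 35.

35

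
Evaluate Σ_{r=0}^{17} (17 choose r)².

By Vandermonde's identity, Σ C(17,r)² = C(34,17) = 2333606220.

2333606220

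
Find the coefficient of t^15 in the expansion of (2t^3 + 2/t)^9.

General term: C(9,j)·(2t^3)^j·(2/t)^(9-j), with t-exponent 3j − 1(9−j) = 4j − 9.
Set 4j − 9 = 15: j = 6.
C(9,6) = 84; 2^6 = 64; 2^3 = 8.
Coefficient = 84 · 64 · 8 = 43008.

43008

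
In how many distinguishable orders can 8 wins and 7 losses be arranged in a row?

Choose positions for the wins: C(15,8) = 6435.

6435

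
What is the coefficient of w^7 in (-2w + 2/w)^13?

2342912

General term: C(13,j)·(-2w)^j·(2/w)^(13-j), with w-exponent 1j − 1(13−j) = 2j − 13.
Set 2j − 13 = 7: j = 10.
C(13,10) = 286; (-2)^10 = 1024; 2^3 = 8.
Coefficient = 286 · 1024 · 8 = 2342912.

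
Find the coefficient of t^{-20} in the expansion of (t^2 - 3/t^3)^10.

295245

General term: C(10,j)·(t^2)^j·(-3/t^3)^(10-j), with t-exponent 2j − 3(10−j) = 5j − 30.
Set 5j − 30 = -20: j = 2.
C(10,2) = 45; 1^2 = 1; (-3)^8 = 6561.
Coefficient = 45 · 1 · 6561 = 295245.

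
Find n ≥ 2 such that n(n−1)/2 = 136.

n(n−1)/2 = 136 ⇒ n(n−1) = 272. Since 17·16 = 272, n = 17.

17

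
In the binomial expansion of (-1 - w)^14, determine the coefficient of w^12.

The general term is C(14,j)·(-1)^j·(-w)^(14-j); the w^12 term has j = 2.
C(14,2) = 91.
Coefficient = C(14,2) = 91.

91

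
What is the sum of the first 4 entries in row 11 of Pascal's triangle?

1 + 11 + 55 + 165 = 232.

232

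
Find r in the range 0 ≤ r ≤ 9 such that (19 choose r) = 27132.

6

C(19,r) increases on 0 ≤ r ≤ 9. C(19,5) = 11628 and C(19,6) = 27132, so r = 6.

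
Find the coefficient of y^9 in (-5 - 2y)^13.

-228800000

The general term is C(13,j)·(-5)^j·(-2y)^(13-j); the y^9 term has j = 4.
C(13,4) = 715.
Coefficient = C(13,4) · (-5)^4 · (-2)^9 = 715 · 625 · (-512) = -228800000.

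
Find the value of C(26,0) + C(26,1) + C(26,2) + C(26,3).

1 + 26 + 325 + 2600 = 2952.

2952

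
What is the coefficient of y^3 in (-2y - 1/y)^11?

General term: C(11,j)·(-2y)^j·(-1/y)^(11-j), with y-exponent 1j − 1(11−j) = 2j − 11.
Set 2j − 11 = 3: j = 7.
C(11,7) = 330; (-2)^7 = -128; (-1)^4 = 1.
Coefficient = 330 · (-128) · 1 = -42240.

-42240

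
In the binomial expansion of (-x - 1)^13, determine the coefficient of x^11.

The general term is C(13,j)·(-x)^j·(-1)^(13-j); the x^11 term has j = 11.
C(13,11) = 78.
Coefficient = C(13,11) · (-1)^11 = 78 · (-1) = -78.

-78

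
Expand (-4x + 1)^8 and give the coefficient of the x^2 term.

The general term is C(8,j)·(-4x)^j·(1)^(8-j); the x^2 term has j = 2.
C(8,2) = 28.
Coefficient = C(8,2) · (-4)^2 = 28 · 16 = 448.

448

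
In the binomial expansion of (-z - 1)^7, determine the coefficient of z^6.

The general term is C(7,j)·(-z)^j·(-1)^(7-j); the z^6 term has j = 6.
C(7,6) = 7.
Coefficient = C(7,6) · (-1)^1 = 7 · (-1) = -7.

-7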